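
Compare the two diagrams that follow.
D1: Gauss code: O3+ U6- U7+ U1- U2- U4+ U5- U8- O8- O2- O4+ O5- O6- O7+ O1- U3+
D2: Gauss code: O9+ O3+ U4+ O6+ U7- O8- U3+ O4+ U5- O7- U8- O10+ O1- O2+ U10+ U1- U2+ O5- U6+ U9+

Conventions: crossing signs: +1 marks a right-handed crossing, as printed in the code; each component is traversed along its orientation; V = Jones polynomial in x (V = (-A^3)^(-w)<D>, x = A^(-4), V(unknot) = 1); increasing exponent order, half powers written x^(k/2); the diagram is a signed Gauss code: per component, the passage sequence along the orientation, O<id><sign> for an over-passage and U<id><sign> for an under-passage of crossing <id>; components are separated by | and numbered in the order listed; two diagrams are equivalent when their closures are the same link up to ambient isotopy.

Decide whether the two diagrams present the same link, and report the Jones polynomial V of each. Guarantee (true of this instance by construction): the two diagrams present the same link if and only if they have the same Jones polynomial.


equivalent: no
D1 (bracket A^-6; 8 crossings at w = -2): V = 1
V(D2) = -x^-3 + 2x^-2 - 2x^-1 + 3 - 2x + 2x^2 - x^3  [10 crossings, <D> = -A^-6 + 2A^-2 - 2A^2 + 3A^6 - 2A^10 + 2A^14 - A^18, w = +2]
observation: V(x) takes 2 values over 2 diagrams, fixing the grouping


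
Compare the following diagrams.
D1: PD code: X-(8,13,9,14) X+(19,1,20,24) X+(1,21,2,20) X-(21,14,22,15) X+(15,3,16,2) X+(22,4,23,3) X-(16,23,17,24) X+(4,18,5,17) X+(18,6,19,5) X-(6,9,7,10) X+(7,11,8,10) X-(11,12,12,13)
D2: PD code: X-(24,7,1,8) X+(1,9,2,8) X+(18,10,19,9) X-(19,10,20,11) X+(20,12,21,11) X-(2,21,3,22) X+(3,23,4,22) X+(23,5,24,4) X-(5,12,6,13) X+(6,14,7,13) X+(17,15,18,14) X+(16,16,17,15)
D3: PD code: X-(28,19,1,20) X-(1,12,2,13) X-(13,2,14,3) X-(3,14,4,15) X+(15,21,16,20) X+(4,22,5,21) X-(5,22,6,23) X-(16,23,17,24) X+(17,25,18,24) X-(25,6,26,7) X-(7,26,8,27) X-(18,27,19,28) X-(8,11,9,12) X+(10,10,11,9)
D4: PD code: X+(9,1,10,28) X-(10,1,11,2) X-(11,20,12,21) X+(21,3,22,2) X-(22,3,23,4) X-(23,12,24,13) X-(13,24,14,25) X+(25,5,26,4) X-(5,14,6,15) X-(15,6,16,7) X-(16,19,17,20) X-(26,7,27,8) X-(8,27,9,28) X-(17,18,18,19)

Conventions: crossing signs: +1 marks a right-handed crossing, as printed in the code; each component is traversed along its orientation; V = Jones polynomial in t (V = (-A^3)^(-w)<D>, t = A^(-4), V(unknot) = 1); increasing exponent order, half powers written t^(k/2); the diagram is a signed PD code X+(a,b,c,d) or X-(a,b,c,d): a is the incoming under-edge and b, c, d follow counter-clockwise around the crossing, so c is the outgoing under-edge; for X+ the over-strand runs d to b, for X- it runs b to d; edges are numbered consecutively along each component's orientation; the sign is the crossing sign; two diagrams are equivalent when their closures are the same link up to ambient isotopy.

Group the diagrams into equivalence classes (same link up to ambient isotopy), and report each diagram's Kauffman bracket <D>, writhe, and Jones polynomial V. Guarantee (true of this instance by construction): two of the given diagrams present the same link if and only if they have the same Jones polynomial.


grouping into links: {D1} | {D2} | {D3, D4}
V(D1) = 2t - 2t^2 + 3t^3 - 3t^4 + 2t^5 - 2t^6 + t^7  (w +2, c 12, <D> = A^-22 - 2A^-18 + 2A^-14 - 3A^-10 + 3A^-6 - 2A^-2 + 2A^2)
D2 (bracket A^12; 12 crossings at w = +4): V = 1
V(D3) = -t^-9 + 2t^-8 - 3t^-7 + 3t^-6 - 3t^-5 + 3t^-4 - t^-3 + t^-2  (w -6, c 14, <D> = A^-10 - A^-6 + 3A^-2 - 3A^2 + 3A^6 - 3A^10 + 2A^14 - A^18)
D4 (bracket A^-16 - A^-12 + 3A^-8 - 3A^-4 + 3 - 3A^4 + 2A^8 - A^12; 14 crossings at w = -8): V = -t^-9 + 2t^-8 - 3t^-7 + 3t^-6 - 3t^-5 + 3t^-4 - t^-3 + t^-2
key observation: 3 classes among 4 diagrams; unequal V(t) rules out equality


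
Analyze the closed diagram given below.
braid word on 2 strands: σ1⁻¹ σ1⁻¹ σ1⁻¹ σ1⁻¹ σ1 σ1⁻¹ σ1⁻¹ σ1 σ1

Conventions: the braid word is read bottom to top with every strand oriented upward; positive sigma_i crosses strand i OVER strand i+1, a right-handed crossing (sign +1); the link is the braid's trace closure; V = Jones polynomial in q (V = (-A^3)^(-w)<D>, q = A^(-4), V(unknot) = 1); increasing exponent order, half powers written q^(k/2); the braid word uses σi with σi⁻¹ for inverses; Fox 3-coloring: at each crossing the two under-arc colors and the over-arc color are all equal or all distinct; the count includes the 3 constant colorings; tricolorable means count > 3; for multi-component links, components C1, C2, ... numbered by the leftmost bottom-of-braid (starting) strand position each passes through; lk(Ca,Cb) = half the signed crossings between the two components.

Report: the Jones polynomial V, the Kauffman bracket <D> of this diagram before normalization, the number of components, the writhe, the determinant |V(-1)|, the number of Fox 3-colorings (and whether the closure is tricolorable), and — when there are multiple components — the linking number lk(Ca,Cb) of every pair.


V = -q^-4 + q^-3 + q^-1
<D> = -A^-5 - A^3 + A^7 (w = -3)
1 component over 9 crossings, w = -3
9 Fox colorings among 3^9, |V(-1)| = 3: tricolorable
why: free reduction leaves σ1⁻¹ σ1⁻¹ σ1⁻¹ of the original 9 letters


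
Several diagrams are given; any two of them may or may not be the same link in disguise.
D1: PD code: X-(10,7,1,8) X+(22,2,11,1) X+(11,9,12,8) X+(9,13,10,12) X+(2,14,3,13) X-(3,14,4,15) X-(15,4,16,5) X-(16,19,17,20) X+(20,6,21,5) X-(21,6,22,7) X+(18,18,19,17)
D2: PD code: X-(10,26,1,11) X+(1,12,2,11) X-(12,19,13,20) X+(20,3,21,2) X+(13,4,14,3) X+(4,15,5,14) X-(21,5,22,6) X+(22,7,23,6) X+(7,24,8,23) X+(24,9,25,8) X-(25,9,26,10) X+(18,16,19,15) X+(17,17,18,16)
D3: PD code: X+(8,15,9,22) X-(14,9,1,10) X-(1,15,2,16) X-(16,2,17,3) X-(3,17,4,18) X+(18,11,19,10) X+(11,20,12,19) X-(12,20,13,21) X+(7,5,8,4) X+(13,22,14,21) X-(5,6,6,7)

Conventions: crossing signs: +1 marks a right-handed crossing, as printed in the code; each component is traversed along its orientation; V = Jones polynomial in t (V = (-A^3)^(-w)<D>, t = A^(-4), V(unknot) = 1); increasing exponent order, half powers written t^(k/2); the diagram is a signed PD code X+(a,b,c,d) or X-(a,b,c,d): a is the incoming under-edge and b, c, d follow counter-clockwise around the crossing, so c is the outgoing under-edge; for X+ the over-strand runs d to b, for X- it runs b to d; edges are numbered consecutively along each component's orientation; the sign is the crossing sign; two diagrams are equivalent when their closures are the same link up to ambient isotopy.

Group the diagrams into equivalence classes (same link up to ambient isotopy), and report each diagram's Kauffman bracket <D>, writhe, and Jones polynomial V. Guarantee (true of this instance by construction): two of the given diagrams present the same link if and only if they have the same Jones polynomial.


grouping into links: {D1} | {D2} | {D3}
V(D1) = -t^(1/2) - t^(5/2)  (w +1, c 11, <D> = A^-7 + A)
V(D2) = -t^(1/2) + t^(3/2) - t^(5/2) - t^(9/2)  [13 crossings, <D> = A^-3 + A^5 - A^9 + A^13, w = +5]
V(D3) = t^(-7/2) - 2t^(-5/2) + t^(-3/2) - 2t^(-1/2) + t^(1/2) - t^(3/2)  [11 crossings, <D> = A^-9 - A^-5 + 2A^-1 - A^3 + 2A^7 - A^11, w = -1]
why: 3 classes among 3 diagrams; unequal V(t) rules out equality


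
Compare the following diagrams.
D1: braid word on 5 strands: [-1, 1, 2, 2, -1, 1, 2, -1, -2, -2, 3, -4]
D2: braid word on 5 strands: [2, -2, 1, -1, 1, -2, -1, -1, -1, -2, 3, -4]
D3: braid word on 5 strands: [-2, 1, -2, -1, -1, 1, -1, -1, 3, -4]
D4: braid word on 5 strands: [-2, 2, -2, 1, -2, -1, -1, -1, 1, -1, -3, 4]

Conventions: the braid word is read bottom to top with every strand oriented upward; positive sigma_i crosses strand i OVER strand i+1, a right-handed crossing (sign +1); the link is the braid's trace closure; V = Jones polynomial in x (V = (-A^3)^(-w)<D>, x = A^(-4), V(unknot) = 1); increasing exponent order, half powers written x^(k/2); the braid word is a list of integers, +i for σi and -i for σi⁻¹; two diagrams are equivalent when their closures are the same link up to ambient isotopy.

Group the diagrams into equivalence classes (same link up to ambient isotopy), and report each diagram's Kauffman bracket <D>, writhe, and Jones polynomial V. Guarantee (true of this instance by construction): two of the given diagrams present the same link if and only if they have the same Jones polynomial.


grouping into links: {D1} | {D2, D3, D4}
V(D1) = 1  (w 0, c 12, <D> = 1)
V(D2) = -x^-6 + x^-5 - x^-4 + 2x^-3 - x^-2 + x^-1  [12 crossings, <D> = A^-8 - A^-4 + 2 - A^4 + A^8 - A^12, w = -4]
V(D3) = -x^-6 + x^-5 - x^-4 + 2x^-3 - x^-2 + x^-1  [10 crossings, <D> = A^-8 - A^-4 + 2 - A^4 + A^8 - A^12, w = -4]
V(D4) = -x^-6 + x^-5 - x^-4 + 2x^-3 - x^-2 + x^-1  [12 crossings, <D> = A^-8 - A^-4 + 2 - A^4 + A^8 - A^12, w = -4]
why: 2 values of V(x) split the 4 diagrams


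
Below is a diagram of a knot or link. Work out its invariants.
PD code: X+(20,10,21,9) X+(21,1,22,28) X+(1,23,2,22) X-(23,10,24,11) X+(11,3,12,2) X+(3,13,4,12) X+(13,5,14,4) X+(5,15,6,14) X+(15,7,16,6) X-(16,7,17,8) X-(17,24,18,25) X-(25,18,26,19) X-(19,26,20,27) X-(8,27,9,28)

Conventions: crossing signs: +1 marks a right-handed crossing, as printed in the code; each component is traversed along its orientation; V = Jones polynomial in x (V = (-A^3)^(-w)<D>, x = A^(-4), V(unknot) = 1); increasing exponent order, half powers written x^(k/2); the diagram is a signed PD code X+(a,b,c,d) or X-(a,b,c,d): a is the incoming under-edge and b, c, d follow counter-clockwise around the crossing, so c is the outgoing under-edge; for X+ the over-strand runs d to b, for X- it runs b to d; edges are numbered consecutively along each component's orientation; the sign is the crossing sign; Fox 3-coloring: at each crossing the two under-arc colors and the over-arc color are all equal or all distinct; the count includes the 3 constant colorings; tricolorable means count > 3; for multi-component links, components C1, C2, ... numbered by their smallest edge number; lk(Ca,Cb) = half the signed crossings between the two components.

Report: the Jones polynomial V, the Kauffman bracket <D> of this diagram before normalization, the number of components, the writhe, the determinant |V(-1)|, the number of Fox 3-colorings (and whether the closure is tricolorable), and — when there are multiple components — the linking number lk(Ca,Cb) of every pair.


V(x) = x^-3 - 3x^-2 + 5x^-1 - 7 + 10x - 10x^2 + 10x^3 - 8x^4 + 5x^5 - 3x^6 + x^7
bracket: A^-22 - 3A^-18 + 5A^-14 - 8A^-10 + 10A^-6 - 10A^-2 + 10A^2 - 7A^6 + 5A^10 - 3A^14 + A^18, w = +2
1 component, writhe +2, over 14 crossings
det 63, colorings 9 of 3^14 — tricolorable
observation: the span of V is 10, forcing >= 10 crossings in any diagram


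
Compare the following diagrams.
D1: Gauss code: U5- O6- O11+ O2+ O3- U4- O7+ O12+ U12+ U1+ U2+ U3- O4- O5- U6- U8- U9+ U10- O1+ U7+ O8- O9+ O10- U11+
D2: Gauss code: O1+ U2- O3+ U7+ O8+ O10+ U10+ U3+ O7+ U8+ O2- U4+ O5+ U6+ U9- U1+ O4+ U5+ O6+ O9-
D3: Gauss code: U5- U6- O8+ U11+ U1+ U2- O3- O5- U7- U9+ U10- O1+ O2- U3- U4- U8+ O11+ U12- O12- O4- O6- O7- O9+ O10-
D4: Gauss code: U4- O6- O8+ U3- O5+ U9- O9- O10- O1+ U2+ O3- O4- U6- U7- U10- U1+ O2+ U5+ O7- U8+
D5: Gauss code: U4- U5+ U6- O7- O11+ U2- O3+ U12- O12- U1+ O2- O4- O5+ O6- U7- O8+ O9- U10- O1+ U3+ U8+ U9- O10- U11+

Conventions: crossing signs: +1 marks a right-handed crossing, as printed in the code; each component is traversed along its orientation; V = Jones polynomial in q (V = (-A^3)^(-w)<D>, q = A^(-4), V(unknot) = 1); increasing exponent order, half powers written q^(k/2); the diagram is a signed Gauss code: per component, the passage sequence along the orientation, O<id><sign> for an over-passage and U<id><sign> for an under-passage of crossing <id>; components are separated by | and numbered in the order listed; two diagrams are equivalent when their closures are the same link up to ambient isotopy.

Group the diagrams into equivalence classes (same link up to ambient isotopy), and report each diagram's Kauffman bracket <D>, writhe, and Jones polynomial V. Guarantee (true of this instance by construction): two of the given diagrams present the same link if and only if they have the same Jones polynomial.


grouping into links: {D1, D4, D5} | {D2} | {D3}
V(D1) = q^-4 - q^-3 + q^-2 - 2q^-1 + 2 - q + q^2  (w 0, c 12, <D> = A^-8 - A^-4 + 2 - 2A^4 + A^8 - A^12 + A^16)
D2 (bracket A^-14 - 2A^-10 + A^-6 - 2A^-2 + 2A^2 + A^10; 10 crossings at w = +6): V = q^2 + 2q^4 - 2q^5 + q^6 - 2q^7 + q^8
V(D3) = 1  [12 crossings, <D> = A^-12, w = -4]
V(D4) = q^-4 - q^-3 + q^-2 - 2q^-1 + 2 - q + q^2  [10 crossings, <D> = A^-14 - A^-10 + 2A^-6 - 2A^-2 + A^2 - A^6 + A^10, w = -2]
V(D5) = q^-4 - q^-3 + q^-2 - 2q^-1 + 2 - q + q^2  (w -2, c 12, <D> = A^-14 - A^-10 + 2A^-6 - 2A^-2 + A^2 - A^6 + A^10)
why: comparing 5 Jones polynomials yields 3 groups


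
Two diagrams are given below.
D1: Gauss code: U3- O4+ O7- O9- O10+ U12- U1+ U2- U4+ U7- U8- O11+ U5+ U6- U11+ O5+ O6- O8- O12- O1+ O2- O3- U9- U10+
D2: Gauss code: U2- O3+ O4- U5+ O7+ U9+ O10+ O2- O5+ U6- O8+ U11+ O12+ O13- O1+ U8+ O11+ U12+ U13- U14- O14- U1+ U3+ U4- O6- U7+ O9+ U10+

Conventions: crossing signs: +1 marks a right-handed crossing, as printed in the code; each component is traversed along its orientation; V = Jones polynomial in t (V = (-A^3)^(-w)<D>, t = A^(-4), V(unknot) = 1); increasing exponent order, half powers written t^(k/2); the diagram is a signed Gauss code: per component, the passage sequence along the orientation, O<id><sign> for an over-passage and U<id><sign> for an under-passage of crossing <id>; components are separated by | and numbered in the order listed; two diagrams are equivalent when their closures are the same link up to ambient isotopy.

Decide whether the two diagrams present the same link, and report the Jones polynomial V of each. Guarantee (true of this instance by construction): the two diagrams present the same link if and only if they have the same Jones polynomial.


equivalent: no
V(D1) = 1  (w -2, c 12, <D> = A^-6)
V(D2) = t^2 + 2t^4 - 2t^5 + t^6 - 2t^7 + t^8  (w +4, c 14, <D> = A^-20 - 2A^-16 + A^-12 - 2A^-8 + 2A^-4 + A^4)
why: 2 values of V(t) split the 2 diagrams


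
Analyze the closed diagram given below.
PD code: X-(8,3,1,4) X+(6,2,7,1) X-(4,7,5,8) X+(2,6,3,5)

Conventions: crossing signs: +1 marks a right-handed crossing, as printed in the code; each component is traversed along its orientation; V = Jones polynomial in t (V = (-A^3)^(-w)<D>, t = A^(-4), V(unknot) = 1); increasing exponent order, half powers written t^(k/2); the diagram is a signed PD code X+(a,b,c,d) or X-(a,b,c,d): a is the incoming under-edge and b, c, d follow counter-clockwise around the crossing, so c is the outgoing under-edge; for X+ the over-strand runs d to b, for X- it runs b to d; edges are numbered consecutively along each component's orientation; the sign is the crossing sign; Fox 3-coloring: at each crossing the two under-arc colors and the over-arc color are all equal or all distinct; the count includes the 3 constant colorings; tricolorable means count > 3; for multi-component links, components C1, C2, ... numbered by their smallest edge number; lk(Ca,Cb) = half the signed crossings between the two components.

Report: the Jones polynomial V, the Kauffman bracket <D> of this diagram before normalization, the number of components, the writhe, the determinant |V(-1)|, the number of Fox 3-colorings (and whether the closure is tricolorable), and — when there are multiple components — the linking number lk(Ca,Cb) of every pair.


V = t^-2 - t^-1 + 1 - t + t^2
<D> = A^-8 - A^-4 + 1 - A^4 + A^8 (w = 0)
1 component over 4 crossings, w = 0
3 Fox colorings among 3^4, |V(-1)| = 5: not tricolorable
why: the span of V is 4, forcing >= 4 crossings in any diagram


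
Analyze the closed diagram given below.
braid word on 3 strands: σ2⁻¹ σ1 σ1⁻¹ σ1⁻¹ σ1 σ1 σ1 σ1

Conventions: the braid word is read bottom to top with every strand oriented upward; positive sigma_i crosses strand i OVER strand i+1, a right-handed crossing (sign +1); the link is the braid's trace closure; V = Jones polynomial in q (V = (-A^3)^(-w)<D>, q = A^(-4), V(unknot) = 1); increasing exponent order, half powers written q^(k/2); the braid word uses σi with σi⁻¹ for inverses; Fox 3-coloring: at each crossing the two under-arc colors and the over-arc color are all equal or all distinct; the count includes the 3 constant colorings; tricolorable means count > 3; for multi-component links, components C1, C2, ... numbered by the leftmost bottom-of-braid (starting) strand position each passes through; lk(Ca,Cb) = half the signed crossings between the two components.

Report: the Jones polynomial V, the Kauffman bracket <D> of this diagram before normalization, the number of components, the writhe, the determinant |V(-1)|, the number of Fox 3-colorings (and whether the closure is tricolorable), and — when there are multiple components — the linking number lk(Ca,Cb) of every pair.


V = q + q^3 - q^4
<D> = -A^-10 + A^-6 + A^2 (w = +2)
1 component over 8 crossings, w = +2
9 Fox colorings among 3^8, |V(-1)| = 3: tricolorable
why: det 3 = |V(-1)|; divisible by 3, so tricolorable


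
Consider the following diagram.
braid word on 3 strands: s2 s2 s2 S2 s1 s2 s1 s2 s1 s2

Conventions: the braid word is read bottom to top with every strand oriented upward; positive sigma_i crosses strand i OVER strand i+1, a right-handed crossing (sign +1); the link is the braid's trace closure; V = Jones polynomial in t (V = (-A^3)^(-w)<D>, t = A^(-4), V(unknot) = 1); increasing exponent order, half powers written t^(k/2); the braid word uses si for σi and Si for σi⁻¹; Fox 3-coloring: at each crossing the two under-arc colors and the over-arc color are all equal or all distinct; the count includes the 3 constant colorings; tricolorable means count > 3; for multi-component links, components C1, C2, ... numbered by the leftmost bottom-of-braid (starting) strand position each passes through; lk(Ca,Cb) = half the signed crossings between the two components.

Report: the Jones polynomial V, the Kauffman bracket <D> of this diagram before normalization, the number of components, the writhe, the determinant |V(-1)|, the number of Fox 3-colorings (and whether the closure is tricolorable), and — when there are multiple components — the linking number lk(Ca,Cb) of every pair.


Jones polynomial: V(t) = t^3 + t^5 + t^7 + t^9
<D> = A^-12 + A^-4 + A^4 + A^12; writhe +8
components 3, writhe +8 (10 crossings)
linking number lk(C1,C2) = +1
lk(C1,C3): +1
lk(C2,C3) = +2
3-colorings: 3 of 3^10, det 4 — not tricolorable
note: the 3 component pairs carry total linking +4


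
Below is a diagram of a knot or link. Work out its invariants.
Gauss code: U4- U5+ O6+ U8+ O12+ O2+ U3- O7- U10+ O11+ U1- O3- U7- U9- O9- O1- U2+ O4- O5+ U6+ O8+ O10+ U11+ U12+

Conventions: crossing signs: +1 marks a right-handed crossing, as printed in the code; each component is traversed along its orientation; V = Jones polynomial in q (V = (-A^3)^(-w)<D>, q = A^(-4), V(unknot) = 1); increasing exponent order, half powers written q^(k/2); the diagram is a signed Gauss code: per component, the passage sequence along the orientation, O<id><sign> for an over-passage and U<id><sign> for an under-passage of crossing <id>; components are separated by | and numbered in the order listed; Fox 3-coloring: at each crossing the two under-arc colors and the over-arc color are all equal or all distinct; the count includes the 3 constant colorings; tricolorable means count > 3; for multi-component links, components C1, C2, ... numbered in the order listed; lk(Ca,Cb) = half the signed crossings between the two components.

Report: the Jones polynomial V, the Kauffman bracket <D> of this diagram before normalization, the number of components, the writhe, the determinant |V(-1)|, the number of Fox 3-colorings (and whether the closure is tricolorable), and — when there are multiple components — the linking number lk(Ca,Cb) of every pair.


Jones polynomial: V(q) = -q^-2 + 2q^-1 - 3 + 5q - 4q^2 + 5q^3 - 4q^4 + 2q^5 - q^6
<D> = -A^-18 + 2A^-14 - 4A^-10 + 5A^-6 - 4A^-2 + 5A^2 - 3A^6 + 2A^10 - A^14; writhe +2
components 1, writhe +2 (12 crossings)
3-colorings: 9 of 3^12, det 27 — tricolorable
note: |V(-1)| = 27: so tricolorable, since 3 divides 27


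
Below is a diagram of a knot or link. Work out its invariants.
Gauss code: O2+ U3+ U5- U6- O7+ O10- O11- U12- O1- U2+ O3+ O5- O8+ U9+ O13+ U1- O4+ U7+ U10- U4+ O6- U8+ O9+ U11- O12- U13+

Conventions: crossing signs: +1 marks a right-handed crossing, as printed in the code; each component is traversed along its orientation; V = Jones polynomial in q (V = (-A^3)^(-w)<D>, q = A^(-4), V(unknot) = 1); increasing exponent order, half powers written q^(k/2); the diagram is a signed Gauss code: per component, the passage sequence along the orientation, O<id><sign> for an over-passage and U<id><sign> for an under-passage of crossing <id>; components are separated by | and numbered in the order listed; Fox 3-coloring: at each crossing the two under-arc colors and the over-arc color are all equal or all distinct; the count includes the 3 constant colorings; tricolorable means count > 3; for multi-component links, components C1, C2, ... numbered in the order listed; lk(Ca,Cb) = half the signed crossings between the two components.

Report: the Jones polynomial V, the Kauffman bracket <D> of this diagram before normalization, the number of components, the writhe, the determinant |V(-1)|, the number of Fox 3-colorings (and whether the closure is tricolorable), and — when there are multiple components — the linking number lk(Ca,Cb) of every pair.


V = q^-4 - 3q^-3 + 5q^-2 - 6q^-1 + 7 - 6q + 5q^2 - 3q^3 + q^4
<D> = -A^-13 + 3A^-9 - 5A^-5 + 6A^-1 - 7A^3 + 6A^7 - 5A^11 + 3A^15 - A^19 (w = +1)
1 component over 13 crossings, w = +1
3 Fox colorings among 3^13, |V(-1)| = 37: not tricolorable
why: V spans 8 powers of q: at least 8 crossings in any diagram


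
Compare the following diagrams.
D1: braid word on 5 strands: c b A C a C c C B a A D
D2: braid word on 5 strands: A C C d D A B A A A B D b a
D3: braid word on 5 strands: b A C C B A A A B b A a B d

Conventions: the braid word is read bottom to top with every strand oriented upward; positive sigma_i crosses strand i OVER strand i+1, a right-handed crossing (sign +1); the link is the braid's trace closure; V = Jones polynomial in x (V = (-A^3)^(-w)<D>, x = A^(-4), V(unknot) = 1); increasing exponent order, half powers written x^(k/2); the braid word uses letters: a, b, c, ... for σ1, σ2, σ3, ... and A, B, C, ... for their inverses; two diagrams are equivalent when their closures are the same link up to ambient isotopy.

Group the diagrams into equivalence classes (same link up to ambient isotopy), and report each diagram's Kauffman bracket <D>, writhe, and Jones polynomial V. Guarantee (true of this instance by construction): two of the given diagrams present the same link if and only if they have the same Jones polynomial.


grouping into links: {D1} | {D2, D3}
V(D1) = x^-3 + x^-2 + x^-1 + 1  (w -2, c 12, <D> = A^-6 + A^-2 + A^2 + A^6)
V(D2) = x^-8 - x^-7 + 2x^-6 - x^-5 + 2x^-4 + x^-2  (w -8, c 14, <D> = A^-16 + 2A^-8 - A^-4 + 2 - A^4 + A^8)
V(D3) = x^-8 - x^-7 + 2x^-6 - x^-5 + 2x^-4 + x^-2  [14 crossings, <D> = A^-10 + 2A^-2 - A^2 + 2A^6 - A^10 + A^14, w = -6]
why: 2 classes among 3 diagrams; unequal V(x) rules out equality


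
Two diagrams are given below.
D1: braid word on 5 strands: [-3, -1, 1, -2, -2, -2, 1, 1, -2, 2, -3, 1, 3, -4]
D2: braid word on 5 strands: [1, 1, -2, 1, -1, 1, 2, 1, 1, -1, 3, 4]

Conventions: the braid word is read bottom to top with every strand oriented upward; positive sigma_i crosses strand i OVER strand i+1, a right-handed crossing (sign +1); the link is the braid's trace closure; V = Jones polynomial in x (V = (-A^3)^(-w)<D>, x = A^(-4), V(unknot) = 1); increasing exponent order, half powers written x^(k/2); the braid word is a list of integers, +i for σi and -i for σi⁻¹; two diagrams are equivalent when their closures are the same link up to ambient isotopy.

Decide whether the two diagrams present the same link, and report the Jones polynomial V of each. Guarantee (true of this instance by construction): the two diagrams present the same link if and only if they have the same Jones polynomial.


equivalent: no
D1 (bracket -A^-18 + A^-14 - A^-10 + 3A^-6 - A^-2 + A^2 - A^6; 14 crossings at w = -2): V = -x^-3 + x^-2 - x^-1 + 3 - x + x^2 - x^3
V(D2) = x + x^3 - x^4  (w +6, c 12, <D> = -A^2 + A^6 + A^14)
key observation: 2 classes among 2 diagrams; unequal V(x) rules out equality


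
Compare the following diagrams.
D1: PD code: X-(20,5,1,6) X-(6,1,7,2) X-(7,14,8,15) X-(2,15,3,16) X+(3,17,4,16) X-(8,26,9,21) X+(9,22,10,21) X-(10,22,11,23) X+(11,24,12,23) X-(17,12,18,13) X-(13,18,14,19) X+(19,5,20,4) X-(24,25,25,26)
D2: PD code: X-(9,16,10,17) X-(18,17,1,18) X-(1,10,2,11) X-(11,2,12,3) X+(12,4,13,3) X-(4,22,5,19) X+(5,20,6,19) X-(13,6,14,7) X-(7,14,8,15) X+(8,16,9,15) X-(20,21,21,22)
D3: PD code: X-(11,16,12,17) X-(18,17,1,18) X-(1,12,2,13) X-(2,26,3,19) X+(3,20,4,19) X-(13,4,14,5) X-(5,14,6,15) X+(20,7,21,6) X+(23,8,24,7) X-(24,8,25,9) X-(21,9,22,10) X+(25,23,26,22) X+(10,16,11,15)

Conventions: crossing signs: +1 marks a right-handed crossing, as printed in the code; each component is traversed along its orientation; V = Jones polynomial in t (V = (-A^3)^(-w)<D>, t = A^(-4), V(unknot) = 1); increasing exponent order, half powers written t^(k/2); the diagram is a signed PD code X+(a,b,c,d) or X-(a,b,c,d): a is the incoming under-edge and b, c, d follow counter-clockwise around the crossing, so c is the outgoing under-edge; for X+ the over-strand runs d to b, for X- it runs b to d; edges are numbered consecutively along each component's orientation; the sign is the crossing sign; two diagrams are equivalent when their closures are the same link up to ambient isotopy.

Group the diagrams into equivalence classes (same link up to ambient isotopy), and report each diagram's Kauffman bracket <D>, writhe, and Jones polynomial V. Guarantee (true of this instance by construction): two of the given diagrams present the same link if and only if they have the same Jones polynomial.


classes: {D1, D2, D3}
V(D1) = t^(-9/2) - t^(-5/2) - t^(-3/2) - t^(-1/2)  [13 crossings, <D> = A^-13 + A^-9 + A^-5 - A^3, w = -5]
D2 (bracket A^-13 + A^-9 + A^-5 - A^3; 11 crossings at w = -5): V = t^(-9/2) - t^(-5/2) - t^(-3/2) - t^(-1/2)
V(D3) = t^(-9/2) - t^(-5/2) - t^(-3/2) - t^(-1/2)  [13 crossings, <D> = A^-7 + A^-3 + A - A^9, w = -3]
note: one V(t) for all 3 diagrams — one class (guaranteed)


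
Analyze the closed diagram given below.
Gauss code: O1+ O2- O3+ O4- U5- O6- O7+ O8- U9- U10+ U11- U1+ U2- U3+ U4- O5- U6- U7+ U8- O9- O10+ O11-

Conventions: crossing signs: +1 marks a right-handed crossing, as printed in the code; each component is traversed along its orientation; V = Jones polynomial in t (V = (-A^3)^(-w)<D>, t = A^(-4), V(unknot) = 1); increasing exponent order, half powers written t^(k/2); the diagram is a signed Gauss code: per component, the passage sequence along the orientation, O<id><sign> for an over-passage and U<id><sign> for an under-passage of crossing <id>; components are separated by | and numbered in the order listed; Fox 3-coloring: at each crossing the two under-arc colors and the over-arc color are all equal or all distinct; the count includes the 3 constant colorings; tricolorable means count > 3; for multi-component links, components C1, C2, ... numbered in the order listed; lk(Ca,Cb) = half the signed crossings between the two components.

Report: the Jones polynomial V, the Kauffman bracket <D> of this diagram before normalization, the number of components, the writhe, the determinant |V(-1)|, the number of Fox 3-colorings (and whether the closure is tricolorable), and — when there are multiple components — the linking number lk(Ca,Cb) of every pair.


V(t) = -t^-4 + t^-3 + t^-1
bracket: -A^-5 - A^3 + A^7, w = -3
1 component, writhe -3, over 11 crossings
det 3, colorings 9 of 3^11 — tricolorable
observation: V spans 3 powers of t: at least 3 crossings in any diagram


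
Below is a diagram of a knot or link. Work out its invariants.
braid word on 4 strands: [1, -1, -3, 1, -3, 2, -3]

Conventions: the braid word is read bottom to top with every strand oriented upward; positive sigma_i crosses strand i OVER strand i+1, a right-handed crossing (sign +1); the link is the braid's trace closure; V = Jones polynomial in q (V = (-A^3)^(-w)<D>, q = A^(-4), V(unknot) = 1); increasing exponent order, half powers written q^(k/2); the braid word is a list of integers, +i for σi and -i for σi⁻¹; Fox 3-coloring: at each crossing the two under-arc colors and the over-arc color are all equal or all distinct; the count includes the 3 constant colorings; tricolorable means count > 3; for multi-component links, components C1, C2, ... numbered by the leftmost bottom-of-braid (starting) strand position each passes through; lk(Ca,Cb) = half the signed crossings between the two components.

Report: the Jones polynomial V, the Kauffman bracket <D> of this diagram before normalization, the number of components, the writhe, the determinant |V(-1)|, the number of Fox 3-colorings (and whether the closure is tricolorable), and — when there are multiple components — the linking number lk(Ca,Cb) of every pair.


V(q) = -q^-4 + q^-3 + q^-1
bracket: -A - A^9 + A^13, w = -1
1 component, writhe -1, over 7 crossings
det 3, colorings 9 of 3^7 — tricolorable
observation: w = -1 (over 7 crossings) is diagram-only; (-A^3)^(1) removes it from V


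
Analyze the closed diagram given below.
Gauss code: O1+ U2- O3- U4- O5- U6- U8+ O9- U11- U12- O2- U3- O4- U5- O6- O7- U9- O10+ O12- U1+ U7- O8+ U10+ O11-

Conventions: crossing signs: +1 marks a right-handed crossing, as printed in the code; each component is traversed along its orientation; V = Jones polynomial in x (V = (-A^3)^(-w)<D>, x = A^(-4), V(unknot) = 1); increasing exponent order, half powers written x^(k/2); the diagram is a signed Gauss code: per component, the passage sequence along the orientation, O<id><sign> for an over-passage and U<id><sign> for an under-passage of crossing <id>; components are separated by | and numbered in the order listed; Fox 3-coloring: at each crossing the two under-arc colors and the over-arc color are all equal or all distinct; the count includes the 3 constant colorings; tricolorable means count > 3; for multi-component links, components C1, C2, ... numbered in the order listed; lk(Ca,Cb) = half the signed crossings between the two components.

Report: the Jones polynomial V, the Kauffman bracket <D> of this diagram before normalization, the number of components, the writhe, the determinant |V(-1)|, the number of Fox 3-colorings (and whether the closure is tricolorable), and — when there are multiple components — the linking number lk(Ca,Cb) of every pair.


Jones polynomial: V(x) = -x^-11 + 2x^-10 - 4x^-9 + 6x^-8 - 8x^-7 + 9x^-6 - 8x^-5 + 7x^-4 - 4x^-3 + 3x^-2 - x^-1
<D> = -A^-14 + 3A^-10 - 4A^-6 + 7A^-2 - 8A^2 + 9A^6 - 8A^10 + 6A^14 - 4A^18 + 2A^22 - A^26; writhe -6
components 1, writhe -6 (12 crossings)
3-colorings: 3 of 3^12, det 53 — not tricolorable
note: V spans 10 powers of x: at least 10 crossings in any diagram


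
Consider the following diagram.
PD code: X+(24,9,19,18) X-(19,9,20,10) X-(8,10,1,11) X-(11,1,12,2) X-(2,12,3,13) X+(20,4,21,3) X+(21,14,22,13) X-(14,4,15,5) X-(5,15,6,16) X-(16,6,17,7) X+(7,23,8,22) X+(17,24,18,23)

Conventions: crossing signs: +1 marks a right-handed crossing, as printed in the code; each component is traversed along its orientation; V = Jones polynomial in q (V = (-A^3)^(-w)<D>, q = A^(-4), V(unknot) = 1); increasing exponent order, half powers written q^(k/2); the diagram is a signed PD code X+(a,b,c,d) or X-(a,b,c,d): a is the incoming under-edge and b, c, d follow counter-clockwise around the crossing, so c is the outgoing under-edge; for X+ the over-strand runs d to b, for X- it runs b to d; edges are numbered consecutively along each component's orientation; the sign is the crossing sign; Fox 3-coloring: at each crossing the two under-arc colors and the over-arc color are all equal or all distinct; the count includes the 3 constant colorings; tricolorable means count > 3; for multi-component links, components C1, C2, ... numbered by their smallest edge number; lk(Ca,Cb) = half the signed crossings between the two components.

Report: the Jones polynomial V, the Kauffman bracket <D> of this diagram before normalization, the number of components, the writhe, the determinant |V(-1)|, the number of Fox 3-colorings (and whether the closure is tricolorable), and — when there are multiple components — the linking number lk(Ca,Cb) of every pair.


Jones polynomial: V(q) = q^-6 + q^-2 + 1 + q^2
<D> = A^-14 + A^-6 + A^2 + A^18; writhe -2
components 3, writhe -2 (12 crossings)
linking number lk(C1,C2) = -3
lk(C1,C3): +1
lk(C2,C3) = +1
3-colorings: 3 of 3^12, det 4 — not tricolorable
note: span 8 respects span(V) <= c + mu - 1 = 14 for this 3-component diagram


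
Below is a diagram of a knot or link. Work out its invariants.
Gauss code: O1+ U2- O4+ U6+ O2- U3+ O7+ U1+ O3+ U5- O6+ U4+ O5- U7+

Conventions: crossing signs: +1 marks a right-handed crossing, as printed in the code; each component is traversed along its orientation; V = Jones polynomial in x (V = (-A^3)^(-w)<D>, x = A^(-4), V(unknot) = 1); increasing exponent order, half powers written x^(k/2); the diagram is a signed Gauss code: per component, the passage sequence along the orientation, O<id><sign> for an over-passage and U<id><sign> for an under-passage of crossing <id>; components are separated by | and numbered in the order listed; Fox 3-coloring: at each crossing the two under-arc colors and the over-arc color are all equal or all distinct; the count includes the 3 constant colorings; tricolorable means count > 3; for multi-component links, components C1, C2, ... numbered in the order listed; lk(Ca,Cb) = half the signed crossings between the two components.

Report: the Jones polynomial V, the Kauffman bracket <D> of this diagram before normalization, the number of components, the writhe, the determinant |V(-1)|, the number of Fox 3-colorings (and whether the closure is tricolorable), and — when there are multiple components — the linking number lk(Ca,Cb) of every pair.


Jones polynomial: V(x) = x^-1 - 2 + 3x - 3x^2 + 4x^3 - 3x^4 + 2x^5 - x^6
<D> = A^-15 - 2A^-11 + 3A^-7 - 4A^-3 + 3A - 3A^5 + 2A^9 - A^13; writhe +3
components 1, writhe +3 (7 crossings)
3-colorings: 3 of 3^7, det 19 — not tricolorable
note: w = +3 shifts under R1 moves; the (-A^3)^(-3) factor cancels that in V


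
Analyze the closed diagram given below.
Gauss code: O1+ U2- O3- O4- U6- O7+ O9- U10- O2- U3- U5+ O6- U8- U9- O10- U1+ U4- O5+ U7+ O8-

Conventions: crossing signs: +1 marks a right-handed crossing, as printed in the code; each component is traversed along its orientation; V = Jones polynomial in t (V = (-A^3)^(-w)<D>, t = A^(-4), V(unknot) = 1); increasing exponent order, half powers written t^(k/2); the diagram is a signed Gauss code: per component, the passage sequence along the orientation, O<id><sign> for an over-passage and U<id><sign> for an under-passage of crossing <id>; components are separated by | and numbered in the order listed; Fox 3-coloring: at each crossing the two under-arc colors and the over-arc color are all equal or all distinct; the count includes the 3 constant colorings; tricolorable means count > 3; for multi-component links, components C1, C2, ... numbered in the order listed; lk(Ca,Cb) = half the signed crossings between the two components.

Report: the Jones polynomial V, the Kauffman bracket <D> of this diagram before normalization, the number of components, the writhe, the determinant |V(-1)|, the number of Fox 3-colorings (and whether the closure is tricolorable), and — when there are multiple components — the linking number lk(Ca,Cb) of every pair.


Jones polynomial: V(t) = -t^-8 + 3t^-7 - 5t^-6 + 6t^-5 - 7t^-4 + 7t^-3 - 5t^-2 + 4t^-1 - 1
<D> = -A^-12 + 4A^-8 - 5A^-4 + 7 - 7A^4 + 6A^8 - 5A^12 + 3A^16 - A^20; writhe -4
components 1, writhe -4 (10 crossings)
3-colorings: 9 of 3^10, det 39 — tricolorable
note: w = -4 shifts under R1 moves; the (-A^3)^(4) factor cancels that in V


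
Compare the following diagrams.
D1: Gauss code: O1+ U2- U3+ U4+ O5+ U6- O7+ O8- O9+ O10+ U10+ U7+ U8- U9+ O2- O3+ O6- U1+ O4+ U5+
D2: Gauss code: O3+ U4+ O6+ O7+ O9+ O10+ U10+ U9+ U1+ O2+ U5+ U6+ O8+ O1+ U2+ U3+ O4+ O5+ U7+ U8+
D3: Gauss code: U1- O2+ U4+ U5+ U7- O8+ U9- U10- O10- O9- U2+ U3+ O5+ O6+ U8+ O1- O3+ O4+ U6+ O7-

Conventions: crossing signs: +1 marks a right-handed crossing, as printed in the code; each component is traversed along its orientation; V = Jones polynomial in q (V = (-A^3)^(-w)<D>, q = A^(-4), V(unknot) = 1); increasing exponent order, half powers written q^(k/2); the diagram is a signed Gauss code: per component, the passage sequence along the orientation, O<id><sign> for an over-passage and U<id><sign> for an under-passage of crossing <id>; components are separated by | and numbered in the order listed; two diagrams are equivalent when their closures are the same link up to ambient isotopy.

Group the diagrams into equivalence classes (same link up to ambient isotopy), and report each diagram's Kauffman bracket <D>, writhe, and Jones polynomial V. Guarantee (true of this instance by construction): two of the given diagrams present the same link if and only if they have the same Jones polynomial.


equivalence classes: {D1} | {D2} | {D3}
D1 (bracket -A^-4 + 1 + A^8; 10 crossings at w = +4): V = q + q^3 - q^4
D2 (bracket -A^-2 + A^10 + A^18; 10 crossings at w = +10): V = q^3 + q^5 - q^8
V(D3) = q - q^2 + 2q^3 - q^4 + q^5 - q^6  (w +2, c 10, <D> = -A^-18 + A^-14 - A^-10 + 2A^-6 - A^-2 + A^2)
observation: comparing 3 Jones polynomials yields 3 groups


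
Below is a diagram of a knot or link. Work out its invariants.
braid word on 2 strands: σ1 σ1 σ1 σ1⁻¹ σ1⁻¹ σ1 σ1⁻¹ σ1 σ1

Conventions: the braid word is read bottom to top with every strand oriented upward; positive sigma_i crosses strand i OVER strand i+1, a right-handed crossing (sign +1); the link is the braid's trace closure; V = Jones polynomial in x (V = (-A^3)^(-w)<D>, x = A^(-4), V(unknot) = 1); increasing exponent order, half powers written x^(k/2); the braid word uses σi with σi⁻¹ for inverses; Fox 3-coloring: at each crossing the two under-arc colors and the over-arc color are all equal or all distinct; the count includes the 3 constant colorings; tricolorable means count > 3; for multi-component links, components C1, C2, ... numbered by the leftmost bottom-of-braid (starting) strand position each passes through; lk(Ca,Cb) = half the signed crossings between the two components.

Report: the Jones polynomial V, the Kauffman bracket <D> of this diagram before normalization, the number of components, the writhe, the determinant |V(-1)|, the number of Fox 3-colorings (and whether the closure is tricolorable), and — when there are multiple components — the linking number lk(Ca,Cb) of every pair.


Jones polynomial: V(x) = x + x^3 - x^4
<D> = A^-7 - A^-3 - A^5; writhe +3
components 1, writhe +3 (9 crossings)
3-colorings: 9 of 3^9, det 3 — tricolorable
note: V spans 3 powers of x: at least 3 crossings in any diagram


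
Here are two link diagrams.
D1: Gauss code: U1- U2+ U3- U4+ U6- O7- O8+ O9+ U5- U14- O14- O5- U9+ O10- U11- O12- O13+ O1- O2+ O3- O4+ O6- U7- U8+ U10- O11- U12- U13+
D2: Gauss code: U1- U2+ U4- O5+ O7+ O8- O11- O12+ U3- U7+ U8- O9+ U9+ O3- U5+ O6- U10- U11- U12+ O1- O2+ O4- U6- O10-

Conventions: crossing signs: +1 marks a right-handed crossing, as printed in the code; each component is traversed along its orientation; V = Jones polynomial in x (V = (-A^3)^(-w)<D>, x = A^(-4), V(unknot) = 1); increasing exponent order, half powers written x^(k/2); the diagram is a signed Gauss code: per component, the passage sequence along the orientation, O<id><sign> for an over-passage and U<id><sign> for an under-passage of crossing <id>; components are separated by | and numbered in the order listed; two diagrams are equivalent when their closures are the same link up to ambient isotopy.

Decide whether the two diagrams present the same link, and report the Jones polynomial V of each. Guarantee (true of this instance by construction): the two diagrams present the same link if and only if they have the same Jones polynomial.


same link: yes
V(D1) = -x^-4 + x^-3 + x^-1  [14 crossings, <D> = A^-8 + 1 - A^4, w = -4]
D2 (bracket A^-2 + A^6 - A^10; 12 crossings at w = -2): V = -x^-4 + x^-3 + x^-1
note: from 14 to 12 crossings by R-moves: one link, two diagrams
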